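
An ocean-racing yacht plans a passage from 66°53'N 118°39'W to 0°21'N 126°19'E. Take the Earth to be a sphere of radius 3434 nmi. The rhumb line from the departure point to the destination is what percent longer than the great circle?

Great circle: σ = 1.7320 rad → d_gc = Rσ = 5947.7 nmi
Rhumb: Δφ = -1.1612, Δλ = -2.0077, Δψ = -1.5810, q = Δφ/Δψ = 0.7345 → d_rh = R√(Δφ²+q²Δλ²) = 6445.5 nmi
Excess = (6445.5 − 5947.7) / 5947.7 = 497.8 / 5947.7 = 8.37% ≈ 8.4%

8.4%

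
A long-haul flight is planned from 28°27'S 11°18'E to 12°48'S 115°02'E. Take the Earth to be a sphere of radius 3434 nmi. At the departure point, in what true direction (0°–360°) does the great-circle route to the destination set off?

107.9°

N = sin Δλ·cos φ₂ = +0.9473;  D = cos φ₁ sin φ₂ − sin φ₁ cos φ₂ cos Δλ = -0.3051
initial course = atan2(N, D) = 107.85°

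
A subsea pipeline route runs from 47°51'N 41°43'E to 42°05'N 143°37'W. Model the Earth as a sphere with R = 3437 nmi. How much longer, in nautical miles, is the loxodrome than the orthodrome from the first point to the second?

Great circle: cos σ = sin φ₁ sin φ₂ + cos φ₁ cos φ₂ cos Δλ,  σ = 1.5698 rad → d_gc = 5395.42 nmi
Rhumb line: Δψ = -0.1424, q = Δφ/Δψ = 0.7066, d_rh = R√(Δφ²+q²Δλ²) = 7411.87 nmi
Excess = 7411.87 − 5395.42 = 2016.45 ≈ 2016 nmi

2016 nmi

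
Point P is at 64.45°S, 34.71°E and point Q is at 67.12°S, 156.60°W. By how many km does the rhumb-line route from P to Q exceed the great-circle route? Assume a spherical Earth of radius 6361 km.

Great circle: cos σ = sin φ₁ sin φ₂ + cos φ₁ cos φ₂ cos Δλ,  σ = 0.8409 rad → d_gc = 5349.0 km
Rhumb line: Δψ = -0.1137, q = Δφ/Δψ = 0.4098, d_rh = R√(Δφ²+q²Δλ²) = 7679.7 km
Excess = 7679.7 − 5349.0 = 2330.7 ≈ 2331 km

2331 km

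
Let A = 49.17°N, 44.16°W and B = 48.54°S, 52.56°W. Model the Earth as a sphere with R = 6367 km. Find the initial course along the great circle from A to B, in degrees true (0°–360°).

θ = atan2( sin Δλ·cos φ₂ ,  cos φ₁ sin φ₂ − sin φ₁ cos φ₂ cos Δλ )
  = atan2(-0.0967, -0.9856) = 185.60°

185.6°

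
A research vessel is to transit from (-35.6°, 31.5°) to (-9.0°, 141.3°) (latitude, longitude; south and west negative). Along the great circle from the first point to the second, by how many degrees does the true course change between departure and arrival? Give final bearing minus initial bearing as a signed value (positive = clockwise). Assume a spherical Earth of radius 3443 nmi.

-58.0°

At departure: θ₁ = atan2(sin Δλ cos φ₂, cos φ₁ sin φ₂ − sin φ₁ cos φ₂ cos Δλ) = 109.11°
At arrival: θ₂ = atan2(sin Δλ cos φ₁, −cos φ₂ sin φ₁ + sin φ₂ cos φ₁ cos Δλ) = 51.07°
Δθ = θ₂ − θ₁ = -58.0°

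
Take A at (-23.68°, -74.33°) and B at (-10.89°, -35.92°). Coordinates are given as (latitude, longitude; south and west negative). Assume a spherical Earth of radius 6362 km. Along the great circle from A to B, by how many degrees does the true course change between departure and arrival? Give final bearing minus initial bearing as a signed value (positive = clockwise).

Initial bearing θ₁ = atan2(sin Δλ cos φ₂, cos φ₁ sin φ₂ − sin φ₁ cos φ₂ cos Δλ) = 77.43°
Final bearing θ₂ = (initial bearing from the destination back to the start) + 180° = 65.54°
Δθ = θ₂ − θ₁ = -11.9°

-11.9°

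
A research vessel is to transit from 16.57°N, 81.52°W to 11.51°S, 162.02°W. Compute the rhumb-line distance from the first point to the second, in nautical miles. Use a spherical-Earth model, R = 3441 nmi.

Rhumb course C = atan2(Δλ, Δψ) with Δψ = ln[tan(π/4+φ₂/2)/tan(π/4+φ₁/2)] = -0.4956, Δλ = -1.4050 → C = 250.57°
d = R·|Δφ| / |cos C| = 3441·0.49009 / 0.33264 = 5070 nmi

5070 nmi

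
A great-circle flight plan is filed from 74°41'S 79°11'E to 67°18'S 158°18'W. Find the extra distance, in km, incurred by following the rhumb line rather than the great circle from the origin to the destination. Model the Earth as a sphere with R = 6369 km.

745 km

Great circle: cos σ = sin φ₁ sin φ₂ + cos φ₁ cos φ₂ cos Δλ,  σ = 0.5827 rad → d_gc = 3711.3 km
Rhumb line: Δψ = +0.4006, q = Δφ/Δψ = 0.3216, d_rh = R√(Δφ²+q²Δλ²) = 4456.6 km
Excess = 4456.6 − 3711.3 = 745.3 ≈ 745 km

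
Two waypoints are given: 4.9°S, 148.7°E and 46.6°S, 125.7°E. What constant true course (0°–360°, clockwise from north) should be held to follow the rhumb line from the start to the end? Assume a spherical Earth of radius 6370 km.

Meridional parts: M(φ₁)=-0.0856, M(φ₂)=-0.9214 → ΔM = -0.8358;  Δλ = -0.4014 rad
tan C = Δλ / ΔM = +0.4803 → C = 205.65°

205.7°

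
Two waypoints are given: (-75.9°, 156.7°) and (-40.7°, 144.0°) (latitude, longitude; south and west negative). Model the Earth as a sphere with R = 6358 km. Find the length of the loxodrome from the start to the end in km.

3961 km

Δψ = ln[tan(π/4+φ₂/2)/tan(π/4+φ₁/2)] = +1.3112;  Δφ = +0.6144 rad,  Δλ = -0.2217 rad
q = Δφ/Δψ = 0.4685
d = R·√(Δφ² + q²Δλ²) = 6358·0.62307 = 3961 km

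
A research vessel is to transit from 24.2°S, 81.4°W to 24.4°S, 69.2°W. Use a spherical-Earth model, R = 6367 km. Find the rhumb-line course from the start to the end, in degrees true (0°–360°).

Meridional parts: M(φ₁)=-0.4355, M(φ₂)=-0.4393 → ΔM = -0.0038;  Δλ = +0.2129 rad
tan C = Δλ / ΔM = -55.5956 → C = 91.03°

91.0°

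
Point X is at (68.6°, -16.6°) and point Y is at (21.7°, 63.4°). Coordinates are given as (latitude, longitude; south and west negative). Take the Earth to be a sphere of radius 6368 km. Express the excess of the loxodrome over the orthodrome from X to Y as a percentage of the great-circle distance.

4.9%

Great circle: σ = 1.1559 rad → d_gc = Rσ = 7360.6 km
Rhumb: Δφ = -0.8186, Δλ = +1.3963, Δψ = -1.2781, q = Δφ/Δψ = 0.6404 → d_rh = R√(Δφ²+q²Δλ²) = 7719.9 km
Excess = (7719.9 − 7360.6) / 7360.6 = 359.3 / 7360.6 = 4.88% ≈ 4.9%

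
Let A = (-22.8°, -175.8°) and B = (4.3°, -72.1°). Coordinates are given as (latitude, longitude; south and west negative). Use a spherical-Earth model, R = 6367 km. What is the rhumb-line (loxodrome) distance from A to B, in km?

11657 km

Δψ = ln[tan(π/4+φ₂/2)/tan(π/4+φ₁/2)] = +0.4840;  Δφ = +0.4730 rad,  Δλ = +1.8099 rad
q = Δφ/Δψ = 0.9773
d = R·√(Δφ² + q²Δλ²) = 6367·1.83089 = 11657 km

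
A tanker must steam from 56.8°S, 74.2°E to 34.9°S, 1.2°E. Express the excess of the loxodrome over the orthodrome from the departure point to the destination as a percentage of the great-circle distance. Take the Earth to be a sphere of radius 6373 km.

3.9%

Great circle: σ = 0.9147 rad → d_gc = Rσ = 5829.2 km
Rhumb: Δφ = +0.3822, Δλ = -1.2741, Δψ = +0.5596, q = Δφ/Δψ = 0.6831 → d_rh = R√(Δφ²+q²Δλ²) = 6057.7 km
Excess = (6057.7 − 5829.2) / 5829.2 = 228.5 / 5829.2 = 3.92% ≈ 3.9%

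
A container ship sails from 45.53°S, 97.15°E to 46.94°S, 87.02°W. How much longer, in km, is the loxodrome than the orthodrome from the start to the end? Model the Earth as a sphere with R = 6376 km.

Great circle: cos σ = sin φ₁ sin φ₂ + cos φ₁ cos φ₂ cos Δλ,  σ = 1.5264 rad → d_gc = 9732.4 km
Rhumb line: Δψ = -0.0356, q = Δφ/Δψ = 0.6916, d_rh = R√(Δφ²+q²Δλ²) = 13534.2 km
Excess = 13534.2 − 9732.4 = 3801.8 ≈ 3802 km

3802 km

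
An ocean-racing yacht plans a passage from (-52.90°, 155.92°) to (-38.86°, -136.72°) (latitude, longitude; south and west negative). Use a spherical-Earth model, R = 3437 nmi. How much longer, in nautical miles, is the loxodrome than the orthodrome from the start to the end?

Great circle: cos σ = sin φ₁ sin φ₂ + cos φ₁ cos φ₂ cos Δλ,  σ = 0.8214 rad → d_gc = 2823.0 nmi
Rhumb line: Δψ = +0.3548, q = Δφ/Δψ = 0.6907, d_rh = R√(Δφ²+q²Δλ²) = 2915.2 nmi
Excess = 2915.2 − 2823.0 = 92.2 ≈ 92 nmi

92 nmi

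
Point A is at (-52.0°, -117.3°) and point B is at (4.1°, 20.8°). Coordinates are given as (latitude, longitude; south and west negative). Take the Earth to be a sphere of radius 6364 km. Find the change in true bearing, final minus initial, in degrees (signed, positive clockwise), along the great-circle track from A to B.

Initial bearing θ₁ = atan2(sin Δλ cos φ₂, cos φ₁ sin φ₂ − sin φ₁ cos φ₂ cos Δλ) = 129.08°
Final bearing θ₂ = (initial bearing from the destination back to the start) + 180° = 28.63°
Δθ = θ₂ − θ₁ = -100.5°

-100.5°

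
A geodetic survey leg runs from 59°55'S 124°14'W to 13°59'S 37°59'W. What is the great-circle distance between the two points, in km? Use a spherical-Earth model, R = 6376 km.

cos σ = sin φ₁ sin φ₂ + cos φ₁ cos φ₂ cos Δλ
      = sin(-59.92°)sin(-13.98°) + cos(-59.92°)cos(-13.98°)cos(86.25°) = 0.2409
σ = 76.060° → d = Rσ = 6376·1.32750 = 8464 km

8464 km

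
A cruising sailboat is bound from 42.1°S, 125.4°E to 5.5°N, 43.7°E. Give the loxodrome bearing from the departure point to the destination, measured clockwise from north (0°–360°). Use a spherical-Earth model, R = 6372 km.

Δψ = ln[tan(π/4+φ₂/2)/tan(π/4+φ₁/2)] = +0.9077
Δλ = -1.4259 rad (taken the short way round)
course = atan2(Δλ, Δψ) = 302.48°

302.5°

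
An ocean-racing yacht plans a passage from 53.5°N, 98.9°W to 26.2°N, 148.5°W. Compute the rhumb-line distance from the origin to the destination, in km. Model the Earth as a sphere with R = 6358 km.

5120 km

Δψ = ln[tan(π/4+φ₂/2)/tan(π/4+φ₁/2)] = -0.6353;  Δφ = -0.4765 rad,  Δλ = -0.8657 rad
q = Δφ/Δψ = 0.7500
d = R·√(Δφ² + q²Δλ²) = 6358·0.80532 = 5120 km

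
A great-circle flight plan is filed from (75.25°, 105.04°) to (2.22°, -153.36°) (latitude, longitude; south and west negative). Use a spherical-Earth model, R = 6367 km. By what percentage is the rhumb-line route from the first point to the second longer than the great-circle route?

7.4%

Great circle: σ = 1.5845 rad → d_gc = Rσ = 10088.5 km
Rhumb: Δφ = -1.2746, Δλ = +1.7733, Δψ = -2.0058, q = Δφ/Δψ = 0.6355 → d_rh = R√(Δφ²+q²Δλ²) = 10832.1 km
Excess = (10832.1 − 10088.5) / 10088.5 = 743.6 / 10088.5 = 7.37% ≈ 7.4%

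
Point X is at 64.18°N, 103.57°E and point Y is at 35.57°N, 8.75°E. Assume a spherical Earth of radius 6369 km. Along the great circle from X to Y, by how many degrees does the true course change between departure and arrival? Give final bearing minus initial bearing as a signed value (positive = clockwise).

At departure: θ₁ = atan2(sin Δλ cos φ₂, cos φ₁ sin φ₂ − sin φ₁ cos φ₂ cos Δλ) = 291.23°
At arrival: θ₂ = atan2(sin Δλ cos φ₁, −cos φ₂ sin φ₁ + sin φ₂ cos φ₁ cos Δλ) = 209.94°
Δθ = θ₂ − θ₁ = -81.3°

-81.3°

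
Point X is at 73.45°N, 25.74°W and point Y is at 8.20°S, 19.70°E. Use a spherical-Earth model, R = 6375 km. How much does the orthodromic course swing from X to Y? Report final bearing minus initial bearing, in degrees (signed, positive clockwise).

At departure: θ₁ = atan2(sin Δλ cos φ₂, cos φ₁ sin φ₂ − sin φ₁ cos φ₂ cos Δλ) = 135.04°
At arrival: θ₂ = atan2(sin Δλ cos φ₁, −cos φ₂ sin φ₁ + sin φ₂ cos φ₁ cos Δλ) = 168.27°
Δθ = θ₂ − θ₁ = +33.2°

+33.2°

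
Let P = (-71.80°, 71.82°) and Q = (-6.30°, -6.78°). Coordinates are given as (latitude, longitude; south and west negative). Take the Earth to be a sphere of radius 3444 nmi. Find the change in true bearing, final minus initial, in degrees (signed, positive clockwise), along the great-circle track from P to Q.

+63.0°

At departure: θ₁ = atan2(sin Δλ cos φ₂, cos φ₁ sin φ₂ − sin φ₁ cos φ₂ cos Δλ) = 278.89°
At arrival: θ₂ = atan2(sin Δλ cos φ₁, −cos φ₂ sin φ₁ + sin φ₂ cos φ₁ cos Δλ) = 341.91°
Δθ = θ₂ − θ₁ = +63.0°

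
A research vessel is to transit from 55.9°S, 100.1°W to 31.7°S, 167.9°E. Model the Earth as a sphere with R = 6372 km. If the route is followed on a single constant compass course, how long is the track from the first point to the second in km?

Δψ = ln[tan(π/4+φ₂/2)/tan(π/4+φ₁/2)] = +0.5981;  Δφ = +0.4224 rad,  Δλ = -1.6057 rad
q = Δφ/Δψ = 0.7062
d = R·√(Δφ² + q²Δλ²) = 6372·1.21010 = 7711 km

7711 km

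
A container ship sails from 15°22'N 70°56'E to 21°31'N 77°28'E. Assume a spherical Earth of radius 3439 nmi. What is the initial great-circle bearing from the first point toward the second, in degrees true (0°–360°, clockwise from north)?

44.2°

N = sin Δλ·cos φ₂ = +0.1059;  D = cos φ₁ sin φ₂ − sin φ₁ cos φ₂ cos Δλ = +0.1087
initial course = atan2(N, D) = 44.23°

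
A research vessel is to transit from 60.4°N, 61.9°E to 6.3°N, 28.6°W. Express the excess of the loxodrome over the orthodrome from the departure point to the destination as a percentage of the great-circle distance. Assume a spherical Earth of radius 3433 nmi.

4.4%

Great circle: σ = 1.4795 rad → d_gc = Rσ = 5079.3 nmi
Rhumb: Δφ = -0.9442, Δλ = -1.5795, Δψ = -1.2208, q = Δφ/Δψ = 0.7734 → d_rh = R√(Δφ²+q²Δλ²) = 5300.6 nmi
Excess = (5300.6 − 5079.3) / 5079.3 = 221.3 / 5079.3 = 4.36% ≈ 4.4%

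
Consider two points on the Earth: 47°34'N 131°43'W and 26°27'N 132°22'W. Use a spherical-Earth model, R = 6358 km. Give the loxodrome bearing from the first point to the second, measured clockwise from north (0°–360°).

181.4°

Meridional parts: M(φ₁)=+0.9462, M(φ₂)=+0.4790 → ΔM = -0.4672;  Δλ = -0.0113 rad
tan C = Δλ / ΔM = +0.0243 → C = 181.39°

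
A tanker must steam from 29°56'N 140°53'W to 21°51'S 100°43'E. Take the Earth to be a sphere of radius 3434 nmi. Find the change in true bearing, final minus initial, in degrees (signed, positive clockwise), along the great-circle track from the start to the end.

At departure: θ₁ = atan2(sin Δλ cos φ₂, cos φ₁ sin φ₂ − sin φ₁ cos φ₂ cos Δλ) = 262.86°
At arrival: θ₂ = atan2(sin Δλ cos φ₁, −cos φ₂ sin φ₁ + sin φ₂ cos φ₁ cos Δλ) = 247.89°
Δθ = θ₂ − θ₁ = -15.0°

-15.0°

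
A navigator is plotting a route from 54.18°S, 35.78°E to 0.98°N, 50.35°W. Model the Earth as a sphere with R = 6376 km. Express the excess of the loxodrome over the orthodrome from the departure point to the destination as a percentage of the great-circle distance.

2.7%

Great circle: σ = 1.5452 rad → d_gc = Rσ = 9852.0 km
Rhumb: Δφ = +0.9627, Δλ = -1.5033, Δψ = +1.1466, q = Δφ/Δψ = 0.8396 → d_rh = R√(Δφ²+q²Δλ²) = 10121.2 km
Excess = (10121.2 − 9852.0) / 9852.0 = 269.2 / 9852.0 = 2.73% ≈ 2.7%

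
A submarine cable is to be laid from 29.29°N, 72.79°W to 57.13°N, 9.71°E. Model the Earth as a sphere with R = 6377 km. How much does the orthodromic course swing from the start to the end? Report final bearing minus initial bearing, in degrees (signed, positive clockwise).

+63.5°

Initial bearing θ₁ = atan2(sin Δλ cos φ₂, cos φ₁ sin φ₂ − sin φ₁ cos φ₂ cos Δλ) = 37.63°
Final bearing θ₂ = (initial bearing from the destination back to the start) + 180° = 101.12°
Δθ = θ₂ − θ₁ = +63.5°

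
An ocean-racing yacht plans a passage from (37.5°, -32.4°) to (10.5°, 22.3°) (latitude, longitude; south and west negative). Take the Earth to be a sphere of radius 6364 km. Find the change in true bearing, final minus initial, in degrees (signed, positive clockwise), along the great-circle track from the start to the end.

+24.4°

Initial bearing θ₁ = atan2(sin Δλ cos φ₂, cos φ₁ sin φ₂ − sin φ₁ cos φ₂ cos Δλ) = 104.08°
Final bearing θ₂ = (initial bearing from the destination back to the start) + 180° = 128.50°
Δθ = θ₂ − θ₁ = +24.4°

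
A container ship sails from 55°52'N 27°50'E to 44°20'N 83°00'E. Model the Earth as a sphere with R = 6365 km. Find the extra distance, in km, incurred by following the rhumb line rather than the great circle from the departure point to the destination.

97 km

Great circle: cos σ = sin φ₁ sin φ₂ + cos φ₁ cos φ₂ cos Δλ,  σ = 0.6306 rad → d_gc = 4013.5 km
Rhumb line: Δψ = -0.3159, q = Δφ/Δψ = 0.6372, d_rh = R√(Δφ²+q²Δλ²) = 4110.1 km
Excess = 4110.1 − 4013.5 = 96.6 ≈ 97 km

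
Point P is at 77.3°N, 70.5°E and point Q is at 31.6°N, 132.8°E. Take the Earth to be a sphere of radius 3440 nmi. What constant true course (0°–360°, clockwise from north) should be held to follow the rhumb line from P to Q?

Δψ = ln[tan(π/4+φ₂/2)/tan(π/4+φ₁/2)] = -1.6138
Δλ = +1.0873 rad (taken the short way round)
course = atan2(Δλ, Δψ) = 146.03°

146.0°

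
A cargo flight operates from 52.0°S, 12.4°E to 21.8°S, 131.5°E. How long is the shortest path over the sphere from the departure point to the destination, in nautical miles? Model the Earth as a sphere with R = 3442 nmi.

5356 nmi

Haversine: a = sin²(Δφ/2)+cos φ₁ cos φ₂ sin²(Δλ/2) = 0.49268;  σ = 2·atan2(√a,√(1−a))
σ = 89.161° → d = Rσ = 3442·1.55616 = 5356 nmi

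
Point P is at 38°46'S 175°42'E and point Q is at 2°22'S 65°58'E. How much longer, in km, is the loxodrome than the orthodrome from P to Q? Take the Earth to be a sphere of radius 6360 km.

Great circle: cos σ = sin φ₁ sin φ₂ + cos φ₁ cos φ₂ cos Δλ,  σ = 1.8103 rad → d_gc = 11513.2 km
Rhumb line: Δψ = +0.6937, q = Δφ/Δψ = 0.9158, d_rh = R√(Δφ²+q²Δλ²) = 11863.9 km
Excess = 11863.9 − 11513.2 = 350.7 ≈ 351 km

351 km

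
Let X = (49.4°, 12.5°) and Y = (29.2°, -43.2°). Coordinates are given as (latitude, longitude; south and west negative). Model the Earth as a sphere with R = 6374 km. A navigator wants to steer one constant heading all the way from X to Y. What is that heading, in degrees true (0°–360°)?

244.6°

Δψ = ln[tan(π/4+φ₂/2)/tan(π/4+φ₁/2)] = -0.4612
Δλ = -0.9721 rad (taken the short way round)
course = atan2(Δλ, Δψ) = 244.62°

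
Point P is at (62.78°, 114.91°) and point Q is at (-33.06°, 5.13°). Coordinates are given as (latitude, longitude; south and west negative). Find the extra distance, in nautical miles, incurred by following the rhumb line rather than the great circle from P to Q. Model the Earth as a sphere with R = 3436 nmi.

230 nmi

Great circle: cos σ = sin φ₁ sin φ₂ + cos φ₁ cos φ₂ cos Δλ,  σ = 2.2330 rad → d_gc = 7672.5 nmi
Rhumb line: Δψ = -2.0303, q = Δφ/Δψ = 0.8239, d_rh = R√(Δφ²+q²Δλ²) = 7902.7 nmi
Excess = 7902.7 − 7672.5 = 230.2 ≈ 230 nmi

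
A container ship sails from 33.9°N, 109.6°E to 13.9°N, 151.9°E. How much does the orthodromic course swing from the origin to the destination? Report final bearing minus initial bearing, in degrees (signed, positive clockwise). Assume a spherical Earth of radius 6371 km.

Initial bearing θ₁ = atan2(sin Δλ cos φ₂, cos φ₁ sin φ₂ − sin φ₁ cos φ₂ cos Δλ) = 107.11°
Final bearing θ₂ = (initial bearing from the destination back to the start) + 180° = 125.19°
Δθ = θ₂ − θ₁ = +18.1°

+18.1°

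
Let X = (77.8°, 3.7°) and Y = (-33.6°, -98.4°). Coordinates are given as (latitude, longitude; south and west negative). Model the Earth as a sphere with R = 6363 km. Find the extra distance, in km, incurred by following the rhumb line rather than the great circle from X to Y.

Great circle: cos σ = sin φ₁ sin φ₂ + cos φ₁ cos φ₂ cos Δλ,  σ = 2.1868 rad → d_gc = 13914.7 km
Rhumb line: Δψ = -2.8594, q = Δφ/Δψ = 0.6800, d_rh = R√(Δφ²+q²Δλ²) = 14577.3 km
Excess = 14577.3 − 13914.7 = 662.6 ≈ 663 km

663 km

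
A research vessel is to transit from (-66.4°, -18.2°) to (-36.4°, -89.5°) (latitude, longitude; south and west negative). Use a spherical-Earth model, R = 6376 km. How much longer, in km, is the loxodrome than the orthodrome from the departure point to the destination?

Great circle: cos σ = sin φ₁ sin φ₂ + cos φ₁ cos φ₂ cos Δλ,  σ = 0.8670 rad → d_gc = 5528.1 km
Rhumb line: Δψ = +0.8829, q = Δφ/Δψ = 0.5930, d_rh = R√(Δφ²+q²Δλ²) = 5769.4 km
Excess = 5769.4 − 5528.1 = 241.3 ≈ 241 km

241 km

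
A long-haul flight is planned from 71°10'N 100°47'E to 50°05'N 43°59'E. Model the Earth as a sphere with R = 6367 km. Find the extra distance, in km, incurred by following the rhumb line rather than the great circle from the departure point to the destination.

118 km

Great circle: cos σ = sin φ₁ sin φ₂ + cos φ₁ cos φ₂ cos Δλ,  σ = 0.5747 rad → d_gc = 3659.30 km
Rhumb line: Δψ = -0.7837, q = Δφ/Δψ = 0.4695, d_rh = R√(Δφ²+q²Δλ²) = 3777.77 km
Excess = 3777.77 − 3659.30 = 118.47 ≈ 118 km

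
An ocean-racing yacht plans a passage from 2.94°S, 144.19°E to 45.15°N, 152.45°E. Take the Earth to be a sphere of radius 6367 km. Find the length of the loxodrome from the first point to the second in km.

Δψ = ln[tan(π/4+φ₂/2)/tan(π/4+φ₁/2)] = +0.9364;  Δφ = +0.8393 rad,  Δλ = +0.1442 rad
q = Δφ/Δψ = 0.8963
d = R·√(Δφ² + q²Δλ²) = 6367·0.84922 = 5407 km

5407 km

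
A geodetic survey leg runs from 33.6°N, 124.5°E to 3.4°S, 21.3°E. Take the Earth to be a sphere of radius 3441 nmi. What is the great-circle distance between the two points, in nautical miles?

6178 nmi

cos σ = sin φ₁ sin φ₂ + cos φ₁ cos φ₂ cos Δλ
      = sin(33.60°)sin(-3.40°) + cos(33.60°)cos(-3.40°)cos(-103.20°) = -0.2227
σ = 102.867° → d = Rσ = 3441·1.79536 = 6178 nmi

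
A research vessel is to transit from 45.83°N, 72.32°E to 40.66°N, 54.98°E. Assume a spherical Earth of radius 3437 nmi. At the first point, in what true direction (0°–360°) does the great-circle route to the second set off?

θ = atan2( sin Δλ·cos φ₂ ,  cos φ₁ sin φ₂ − sin φ₁ cos φ₂ cos Δλ )
  = atan2(-0.2261, -0.0654) = 253.87°

253.9°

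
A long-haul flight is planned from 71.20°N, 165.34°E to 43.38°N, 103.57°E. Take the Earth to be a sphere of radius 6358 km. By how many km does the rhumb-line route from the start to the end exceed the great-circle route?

163 km

Great circle: cos σ = sin φ₁ sin φ₂ + cos φ₁ cos φ₂ cos Δλ,  σ = 0.7060 rad → d_gc = 4488.6 km
Rhumb line: Δψ = -0.9566, q = Δφ/Δψ = 0.5076, d_rh = R√(Δφ²+q²Δλ²) = 4651.5 km
Excess = 4651.5 − 4488.6 = 162.9 ≈ 163 km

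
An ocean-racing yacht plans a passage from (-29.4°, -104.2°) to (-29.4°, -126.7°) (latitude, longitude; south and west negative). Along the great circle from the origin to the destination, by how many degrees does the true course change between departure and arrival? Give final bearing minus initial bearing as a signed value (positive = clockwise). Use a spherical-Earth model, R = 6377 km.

At departure: θ₁ = atan2(sin Δλ cos φ₂, cos φ₁ sin φ₂ − sin φ₁ cos φ₂ cos Δλ) = 264.42°
At arrival: θ₂ = atan2(sin Δλ cos φ₁, −cos φ₂ sin φ₁ + sin φ₂ cos φ₁ cos Δλ) = 275.58°
Δθ = θ₂ − θ₁ = +11.2°

+11.2°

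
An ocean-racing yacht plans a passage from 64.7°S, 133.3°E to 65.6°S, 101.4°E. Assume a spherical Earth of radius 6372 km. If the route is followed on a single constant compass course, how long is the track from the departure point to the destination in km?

1494 km

Rhumb course C = atan2(Δλ, Δψ) with Δψ = ln[tan(π/4+φ₂/2)/tan(π/4+φ₁/2)] = -0.0374, Δλ = -0.5568 → C = 266.16°
d = R·|Δφ| / |cos C| = 6372·0.01571 / 0.06699 = 1494 km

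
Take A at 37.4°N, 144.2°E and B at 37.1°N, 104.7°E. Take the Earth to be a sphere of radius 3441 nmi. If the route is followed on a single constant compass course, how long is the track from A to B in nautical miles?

Δψ = ln[tan(π/4+φ₂/2)/tan(π/4+φ₁/2)] = -0.0066;  Δφ = -0.0052 rad,  Δλ = -0.6894 rad
q = Δφ/Δψ = 0.7960
d = R·√(Δφ² + q²Δλ²) = 3441·0.54879 = 1888 nmi

1888 nmi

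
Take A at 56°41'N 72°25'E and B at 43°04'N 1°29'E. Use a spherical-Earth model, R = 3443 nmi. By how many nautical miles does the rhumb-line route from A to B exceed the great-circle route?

112 nmi

Great circle: cos σ = sin φ₁ sin φ₂ + cos φ₁ cos φ₂ cos Δλ,  σ = 0.7930 rad → d_gc = 2730.3 nmi
Rhumb line: Δψ = -0.3721, q = Δφ/Δψ = 0.6386, d_rh = R√(Δφ²+q²Δλ²) = 2842.5 nmi
Excess = 2842.5 − 2730.3 = 112.2 ≈ 112 nmi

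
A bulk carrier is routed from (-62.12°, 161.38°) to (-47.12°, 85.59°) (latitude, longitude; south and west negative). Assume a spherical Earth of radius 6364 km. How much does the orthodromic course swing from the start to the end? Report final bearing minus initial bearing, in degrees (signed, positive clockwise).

+65.2°

At departure: θ₁ = atan2(sin Δλ cos φ₂, cos φ₁ sin φ₂ − sin φ₁ cos φ₂ cos Δλ) = 253.53°
At arrival: θ₂ = atan2(sin Δλ cos φ₁, −cos φ₂ sin φ₁ + sin φ₂ cos φ₁ cos Δλ) = 318.78°
Δθ = θ₂ − θ₁ = +65.2°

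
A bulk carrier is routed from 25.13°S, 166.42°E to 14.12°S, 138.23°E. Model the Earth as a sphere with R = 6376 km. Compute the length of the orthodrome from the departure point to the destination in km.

3190 km

cos σ = sin φ₁ sin φ₂ + cos φ₁ cos φ₂ cos Δλ
      = sin(-25.13°)sin(-14.12°) + cos(-25.13°)cos(-14.12°)cos(-28.19°) = 0.8775
σ = 28.664° → d = Rσ = 6376·0.50027 = 3190 km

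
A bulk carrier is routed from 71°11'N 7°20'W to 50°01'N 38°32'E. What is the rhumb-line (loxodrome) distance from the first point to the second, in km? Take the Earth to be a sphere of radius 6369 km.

3357 km

Δψ = ln[tan(π/4+φ₂/2)/tan(π/4+φ₁/2)] = -0.7865;  Δφ = -0.3694 rad,  Δλ = +0.8005 rad
q = Δφ/Δψ = 0.4697
d = R·√(Δφ² + q²Δλ²) = 6369·0.52715 = 3357 km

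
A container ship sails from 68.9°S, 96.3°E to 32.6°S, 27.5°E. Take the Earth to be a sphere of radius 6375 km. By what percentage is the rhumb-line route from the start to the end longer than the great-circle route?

Great circle: σ = 0.9118 rad → d_gc = Rσ = 5812.7 km
Rhumb: Δφ = +0.6336, Δλ = -1.2008, Δψ = +1.0783, q = Δφ/Δψ = 0.5876 → d_rh = R√(Δφ²+q²Δλ²) = 6045.0 km
Excess = (6045.0 − 5812.7) / 5812.7 = 232.3 / 5812.7 = 4.00% ≈ 4.0%

4.0%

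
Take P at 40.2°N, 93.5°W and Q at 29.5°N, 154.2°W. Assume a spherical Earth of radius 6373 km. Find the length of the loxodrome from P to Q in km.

Rhumb course C = atan2(Δλ, Δψ) with Δψ = ln[tan(π/4+φ₂/2)/tan(π/4+φ₁/2)] = -0.2282, Δλ = -1.0594 → C = 257.84°
d = R·|Δφ| / |cos C| = 6373·0.18675 / 0.21059 = 5652 km

5652 km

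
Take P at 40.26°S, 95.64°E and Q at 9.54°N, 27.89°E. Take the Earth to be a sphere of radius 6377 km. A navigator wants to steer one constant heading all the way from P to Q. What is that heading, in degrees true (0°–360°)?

Meridional parts: M(φ₁)=-0.7688, M(φ₂)=+0.1673 → ΔM = +0.9361;  Δλ = -1.1825 rad
tan C = Δλ / ΔM = -1.2631 → C = 308.37°

308.4°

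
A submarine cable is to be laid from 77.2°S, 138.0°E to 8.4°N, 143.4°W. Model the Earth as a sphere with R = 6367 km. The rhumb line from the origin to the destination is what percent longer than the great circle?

Great circle: σ = 1.6701 rad → d_gc = Rσ = 10633.5 km
Rhumb: Δφ = +1.4940, Δλ = +1.3718, Δψ = +2.3349, q = Δφ/Δψ = 0.6399 → d_rh = R√(Δφ²+q²Δλ²) = 11032.6 km
Excess = (11032.6 − 10633.5) / 10633.5 = 399.1 / 10633.5 = 3.753% ≈ 3.8%

3.8%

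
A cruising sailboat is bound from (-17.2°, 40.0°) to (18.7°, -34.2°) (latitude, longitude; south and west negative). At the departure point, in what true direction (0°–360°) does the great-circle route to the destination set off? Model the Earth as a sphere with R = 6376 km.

θ = atan2( sin Δλ·cos φ₂ ,  cos φ₁ sin φ₂ − sin φ₁ cos φ₂ cos Δλ )
  = atan2(-0.9114, +0.3825) = 292.77°

292.8°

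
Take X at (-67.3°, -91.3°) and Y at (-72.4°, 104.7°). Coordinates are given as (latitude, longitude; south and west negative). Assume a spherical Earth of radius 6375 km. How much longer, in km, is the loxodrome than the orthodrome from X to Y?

1839 km

Great circle: cos σ = sin φ₁ sin φ₂ + cos φ₁ cos φ₂ cos Δλ,  σ = 0.6963 rad → d_gc = 4439.2 km
Rhumb line: Δψ = -0.2598, q = Δφ/Δψ = 0.3427, d_rh = R√(Δφ²+q²Δλ²) = 6278.5 km
Excess = 6278.5 − 4439.2 = 1839.3 ≈ 1839 km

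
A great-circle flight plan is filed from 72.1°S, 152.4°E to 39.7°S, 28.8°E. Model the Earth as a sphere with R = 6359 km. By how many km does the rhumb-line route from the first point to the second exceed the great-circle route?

Great circle: cos σ = sin φ₁ sin φ₂ + cos φ₁ cos φ₂ cos Δλ,  σ = 1.0736 rad → d_gc = 6826.9 km
Rhumb line: Δψ = +1.0923, q = Δφ/Δψ = 0.5177, d_rh = R√(Δφ²+q²Δλ²) = 7960.2 km
Excess = 7960.2 − 6826.9 = 1133.3 ≈ 1133 km

1133 km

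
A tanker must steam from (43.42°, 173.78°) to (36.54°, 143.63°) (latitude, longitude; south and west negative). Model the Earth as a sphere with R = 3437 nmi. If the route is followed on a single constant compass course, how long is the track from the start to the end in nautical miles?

1444 nmi

Rhumb course C = atan2(Δλ, Δψ) with Δψ = ln[tan(π/4+φ₂/2)/tan(π/4+φ₁/2)] = -0.1569, Δλ = -0.5262 → C = 253.39°
d = R·|Δφ| / |cos C| = 3437·0.12008 / 0.28579 = 1444 nmi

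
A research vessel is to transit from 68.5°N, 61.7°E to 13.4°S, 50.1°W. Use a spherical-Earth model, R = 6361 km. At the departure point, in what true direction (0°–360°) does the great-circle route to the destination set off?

N = sin Δλ·cos φ₂ = -0.9032;  D = cos φ₁ sin φ₂ − sin φ₁ cos φ₂ cos Δλ = +0.2512
initial course = atan2(N, D) = 285.54°

285.5°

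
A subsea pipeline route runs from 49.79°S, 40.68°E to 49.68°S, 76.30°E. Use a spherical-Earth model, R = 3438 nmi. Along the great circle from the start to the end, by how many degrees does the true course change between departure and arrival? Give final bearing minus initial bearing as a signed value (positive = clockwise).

At departure: θ₁ = atan2(sin Δλ cos φ₂, cos φ₁ sin φ₂ − sin φ₁ cos φ₂ cos Δλ) = 103.51°
At arrival: θ₂ = atan2(sin Δλ cos φ₁, −cos φ₂ sin φ₁ + sin φ₂ cos φ₁ cos Δλ) = 75.96°
Δθ = θ₂ − θ₁ = -27.5°

-27.5°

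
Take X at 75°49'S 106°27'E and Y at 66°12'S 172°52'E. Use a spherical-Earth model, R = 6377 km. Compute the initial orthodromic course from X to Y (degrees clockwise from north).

100.4°

θ = atan2( sin Δλ·cos φ₂ ,  cos φ₁ sin φ₂ − sin φ₁ cos φ₂ cos Δλ )
  = atan2(+0.3698, -0.0677) = 100.37°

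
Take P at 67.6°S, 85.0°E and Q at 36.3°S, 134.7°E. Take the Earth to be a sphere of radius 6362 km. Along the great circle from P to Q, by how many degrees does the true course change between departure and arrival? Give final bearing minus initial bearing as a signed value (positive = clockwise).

At departure: θ₁ = atan2(sin Δλ cos φ₂, cos φ₁ sin φ₂ − sin φ₁ cos φ₂ cos Δλ) = 67.36°
At arrival: θ₂ = atan2(sin Δλ cos φ₁, −cos φ₂ sin φ₁ + sin φ₂ cos φ₁ cos Δλ) = 25.87°
Δθ = θ₂ − θ₁ = -41.5°

-41.5°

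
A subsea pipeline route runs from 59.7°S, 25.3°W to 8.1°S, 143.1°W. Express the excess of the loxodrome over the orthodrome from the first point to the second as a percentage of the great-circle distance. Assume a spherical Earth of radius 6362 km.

8.6%

Great circle: σ = 1.6823 rad → d_gc = Rσ = 10703.0 km
Rhumb: Δφ = +0.9006, Δλ = -2.0560, Δψ = +1.1647, q = Δφ/Δψ = 0.7732 → d_rh = R√(Δφ²+q²Δλ²) = 11624.4 km
Excess = (11624.4 − 10703.0) / 10703.0 = 921.4 / 10703.0 = 8.61% ≈ 8.6%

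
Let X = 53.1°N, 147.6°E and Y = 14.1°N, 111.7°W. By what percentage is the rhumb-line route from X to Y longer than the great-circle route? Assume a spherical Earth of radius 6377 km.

5.4%

Great circle: σ = 1.4840 rad → d_gc = Rσ = 9463.4 km
Rhumb: Δφ = -0.6807, Δλ = +1.7575, Δψ = -0.8491, q = Δφ/Δψ = 0.8016 → d_rh = R√(Δφ²+q²Δλ²) = 9978.1 km
Excess = (9978.1 − 9463.4) / 9463.4 = 514.7 / 9463.4 = 5.44% ≈ 5.4%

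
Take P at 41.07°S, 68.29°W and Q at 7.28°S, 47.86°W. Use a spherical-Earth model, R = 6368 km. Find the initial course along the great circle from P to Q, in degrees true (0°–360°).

33.9°

N = sin Δλ·cos φ₂ = +0.3462;  D = cos φ₁ sin φ₂ − sin φ₁ cos φ₂ cos Δλ = +0.5152
initial course = atan2(N, D) = 33.91°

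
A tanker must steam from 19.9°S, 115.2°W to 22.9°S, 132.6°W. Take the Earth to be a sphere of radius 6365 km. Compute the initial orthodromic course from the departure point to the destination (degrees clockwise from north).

θ = atan2( sin Δλ·cos φ₂ ,  cos φ₁ sin φ₂ − sin φ₁ cos φ₂ cos Δλ )
  = atan2(-0.2755, -0.0667) = 256.39°

256.4°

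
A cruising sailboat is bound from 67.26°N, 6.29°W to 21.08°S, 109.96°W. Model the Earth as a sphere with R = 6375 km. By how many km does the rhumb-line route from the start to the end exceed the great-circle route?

558 km

Great circle: cos σ = sin φ₁ sin φ₂ + cos φ₁ cos φ₂ cos Δλ,  σ = 2.0009 rad → d_gc = 12755.7 km
Rhumb line: Δψ = -1.9805, q = Δφ/Δψ = 0.7785, d_rh = R√(Δφ²+q²Δλ²) = 13313.5 km
Excess = 13313.5 − 12755.7 = 557.8 ≈ 558 km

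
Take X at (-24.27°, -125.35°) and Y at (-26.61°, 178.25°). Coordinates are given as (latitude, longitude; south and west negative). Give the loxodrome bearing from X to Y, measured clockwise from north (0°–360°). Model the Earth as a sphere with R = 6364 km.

Δψ = ln[tan(π/4+φ₂/2)/tan(π/4+φ₁/2)] = -0.0452
Δλ = -0.9844 rad (taken the short way round)
course = atan2(Δλ, Δψ) = 267.37°

267.4°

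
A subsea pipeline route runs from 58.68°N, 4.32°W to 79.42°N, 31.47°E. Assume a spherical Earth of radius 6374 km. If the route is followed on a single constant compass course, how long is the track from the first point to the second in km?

Rhumb course C = atan2(Δλ, Δψ) with Δψ = ln[tan(π/4+φ₂/2)/tan(π/4+φ₁/2)] = +1.1078, Δλ = +0.6247 → C = 29.42°
d = R·|Δφ| / |cos C| = 6374·0.36198 / 0.87106 = 2649 km

2649 km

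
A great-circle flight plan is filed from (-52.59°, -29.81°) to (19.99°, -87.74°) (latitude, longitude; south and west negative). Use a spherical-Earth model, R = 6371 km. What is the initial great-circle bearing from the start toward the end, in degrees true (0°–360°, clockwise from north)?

307.2°

θ = atan2( sin Δλ·cos φ₂ ,  cos φ₁ sin φ₂ − sin φ₁ cos φ₂ cos Δλ )
  = atan2(-0.7963, +0.6040) = 307.18°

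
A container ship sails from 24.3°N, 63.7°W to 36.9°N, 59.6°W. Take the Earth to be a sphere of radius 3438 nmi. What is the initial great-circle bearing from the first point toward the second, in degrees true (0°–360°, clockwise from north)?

θ = atan2( sin Δλ·cos φ₂ ,  cos φ₁ sin φ₂ − sin φ₁ cos φ₂ cos Δλ )
  = atan2(+0.0572, +0.2190) = 14.63°

14.6°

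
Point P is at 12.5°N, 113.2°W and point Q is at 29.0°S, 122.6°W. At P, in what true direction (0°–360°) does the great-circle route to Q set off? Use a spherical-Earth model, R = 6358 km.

192.2°

θ = atan2( sin Δλ·cos φ₂ ,  cos φ₁ sin φ₂ − sin φ₁ cos φ₂ cos Δλ )
  = atan2(-0.1428, -0.6601) = 192.21°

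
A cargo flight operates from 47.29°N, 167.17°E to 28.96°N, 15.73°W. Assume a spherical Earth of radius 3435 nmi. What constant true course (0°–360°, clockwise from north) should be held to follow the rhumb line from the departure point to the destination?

Δψ = ln[tan(π/4+φ₂/2)/tan(π/4+φ₁/2)] = -0.4106
Δλ = +3.0910 rad (taken the short way round)
course = atan2(Δλ, Δψ) = 97.57°

97.6°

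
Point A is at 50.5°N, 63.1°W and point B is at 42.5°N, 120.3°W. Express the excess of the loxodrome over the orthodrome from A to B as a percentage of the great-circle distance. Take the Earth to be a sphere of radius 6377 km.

2.3%

Great circle: σ = 0.6835 rad → d_gc = Rσ = 4358.9 km
Rhumb: Δφ = -0.1396, Δλ = -0.9983, Δψ = -0.2034, q = Δφ/Δψ = 0.6865 → d_rh = R√(Δφ²+q²Δλ²) = 4460.6 km
Excess = (4460.6 − 4358.9) / 4358.9 = 101.7 / 4358.9 = 2.33% ≈ 2.3%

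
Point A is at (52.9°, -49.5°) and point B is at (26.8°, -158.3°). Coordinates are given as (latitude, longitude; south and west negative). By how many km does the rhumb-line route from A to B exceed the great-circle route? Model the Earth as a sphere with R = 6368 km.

729 km

Great circle: cos σ = sin φ₁ sin φ₂ + cos φ₁ cos φ₂ cos Δλ,  σ = 1.3836 rad → d_gc = 8810.8 km
Rhumb line: Δψ = -0.6061, q = Δφ/Δψ = 0.7515, d_rh = R√(Δφ²+q²Δλ²) = 9539.5 km
Excess = 9539.5 − 8810.8 = 728.7 ≈ 729 km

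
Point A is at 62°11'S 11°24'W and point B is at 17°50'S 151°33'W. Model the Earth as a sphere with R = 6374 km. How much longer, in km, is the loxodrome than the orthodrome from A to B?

Great circle: cos σ = sin φ₁ sin φ₂ + cos φ₁ cos φ₂ cos Δλ,  σ = 1.6410 rad → d_gc = 10459.9 km
Rhumb line: Δψ = +1.0794, q = Δφ/Δψ = 0.7171, d_rh = R√(Δφ²+q²Δλ²) = 12220.8 km
Excess = 12220.8 − 10459.9 = 1760.9 ≈ 1761 km

1761 km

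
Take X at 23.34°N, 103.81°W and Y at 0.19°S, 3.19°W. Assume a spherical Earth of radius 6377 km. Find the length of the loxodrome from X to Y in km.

11198 km

Rhumb course C = atan2(Δλ, Δψ) with Δψ = ln[tan(π/4+φ₂/2)/tan(π/4+φ₁/2)] = -0.4224, Δλ = +1.7562 → C = 103.53°
d = R·|Δφ| / |cos C| = 6377·0.41068 / 0.23387 = 11198 km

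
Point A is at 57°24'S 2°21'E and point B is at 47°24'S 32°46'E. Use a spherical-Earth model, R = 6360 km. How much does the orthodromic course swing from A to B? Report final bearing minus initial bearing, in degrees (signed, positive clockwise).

At departure: θ₁ = atan2(sin Δλ cos φ₂, cos φ₁ sin φ₂ − sin φ₁ cos φ₂ cos Δλ) = 74.48°
At arrival: θ₂ = atan2(sin Δλ cos φ₁, −cos φ₂ sin φ₁ + sin φ₂ cos φ₁ cos Δλ) = 50.08°
Δθ = θ₂ − θ₁ = -24.4°

-24.4°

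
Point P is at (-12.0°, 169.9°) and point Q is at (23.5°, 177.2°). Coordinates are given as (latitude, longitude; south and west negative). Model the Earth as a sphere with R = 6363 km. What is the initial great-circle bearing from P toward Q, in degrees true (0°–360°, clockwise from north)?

11.4°

θ = atan2( sin Δλ·cos φ₂ ,  cos φ₁ sin φ₂ − sin φ₁ cos φ₂ cos Δλ )
  = atan2(+0.1165, +0.5792) = 11.38°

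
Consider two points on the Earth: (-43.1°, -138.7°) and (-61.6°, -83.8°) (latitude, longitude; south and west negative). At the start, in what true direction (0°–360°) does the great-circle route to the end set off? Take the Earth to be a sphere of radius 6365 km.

139.5°

N = sin Δλ·cos φ₂ = +0.3891;  D = cos φ₁ sin φ₂ − sin φ₁ cos φ₂ cos Δλ = -0.4554
initial course = atan2(N, D) = 139.49°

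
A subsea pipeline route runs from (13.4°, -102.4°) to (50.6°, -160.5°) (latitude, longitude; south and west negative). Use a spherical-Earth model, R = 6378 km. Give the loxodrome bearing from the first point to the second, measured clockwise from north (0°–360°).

Meridional parts: M(φ₁)=+0.2360, M(φ₂)=+1.0271 → ΔM = +0.7910;  Δλ = -1.0140 rad
tan C = Δλ / ΔM = -1.2819 → C = 307.96°

308.0°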